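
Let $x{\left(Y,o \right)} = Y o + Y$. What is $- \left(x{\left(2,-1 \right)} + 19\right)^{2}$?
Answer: $-361$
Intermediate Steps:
$x{\left(Y,o \right)} = Y + Y o$
$- \left(x{\left(2,-1 \right)} + 19\right)^{2} = - \left(2 \left(1 - 1\right) + 19\right)^{2} = - \left(2 \cdot 0 + 19\right)^{2} = - \left(0 + 19\right)^{2} = - 19^{2} = \left(-1\right) 361 = -361$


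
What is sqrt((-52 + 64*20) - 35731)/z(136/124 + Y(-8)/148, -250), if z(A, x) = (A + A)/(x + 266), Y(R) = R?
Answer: 2294*I*sqrt(34503)/299 ≈ 1425.1*I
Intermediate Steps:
z(A, x) = 2*A/(266 + x) (z(A, x) = (2*A)/(266 + x) = 2*A/(266 + x))
sqrt((-52 + 64*20) - 35731)/z(136/124 + Y(-8)/148, -250) = sqrt((-52 + 64*20) - 35731)/((2*(136/124 - 8/148)/(266 - 250))) = sqrt((-52 + 1280) - 35731)/((2*(136*(1/124) - 8*1/148)/16)) = sqrt(1228 - 35731)/((2*(34/31 - 2/37)*(1/16))) = sqrt(-34503)/((2*(1196/1147)*(1/16))) = (I*sqrt(34503))/(299/2294) = (I*sqrt(34503))*(2294/299) = 2294*I*sqrt(34503)/299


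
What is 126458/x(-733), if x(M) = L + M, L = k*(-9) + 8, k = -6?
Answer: -126458/671 ≈ -188.46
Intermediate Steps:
L = 62 (L = -6*(-9) + 8 = 54 + 8 = 62)
x(M) = 62 + M
126458/x(-733) = 126458/(62 - 733) = 126458/(-671) = 126458*(-1/671) = -126458/671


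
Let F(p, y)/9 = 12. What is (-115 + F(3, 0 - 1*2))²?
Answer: 49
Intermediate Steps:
F(p, y) = 108 (F(p, y) = 9*12 = 108)
(-115 + F(3, 0 - 1*2))² = (-115 + 108)² = (-7)² = 49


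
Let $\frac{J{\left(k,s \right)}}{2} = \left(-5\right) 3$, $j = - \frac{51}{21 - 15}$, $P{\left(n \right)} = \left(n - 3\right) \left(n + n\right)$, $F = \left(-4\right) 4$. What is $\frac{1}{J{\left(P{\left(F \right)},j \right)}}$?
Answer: $- \frac{1}{30} \approx -0.033333$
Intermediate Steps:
$F = -16$
$P{\left(n \right)} = 2 n \left(-3 + n\right)$ ($P{\left(n \right)} = \left(-3 + n\right) 2 n = 2 n \left(-3 + n\right)$)
$j = - \frac{17}{2}$ ($j = - \frac{51}{6} = \left(-51\right) \frac{1}{6} = - \frac{17}{2} \approx -8.5$)
$J{\left(k,s \right)} = -30$ ($J{\left(k,s \right)} = 2 \left(\left(-5\right) 3\right) = 2 \left(-15\right) = -30$)
$\frac{1}{J{\left(P{\left(F \right)},j \right)}} = \frac{1}{-30} = - \frac{1}{30}$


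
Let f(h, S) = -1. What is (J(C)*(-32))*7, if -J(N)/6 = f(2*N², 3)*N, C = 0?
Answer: 0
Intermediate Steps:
J(N) = 6*N (J(N) = -(-6)*N = 6*N)
(J(C)*(-32))*7 = ((6*0)*(-32))*7 = (0*(-32))*7 = 0*7 = 0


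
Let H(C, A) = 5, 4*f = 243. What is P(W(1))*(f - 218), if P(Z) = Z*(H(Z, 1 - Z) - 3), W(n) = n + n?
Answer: -629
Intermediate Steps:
f = 243/4 (f = (1/4)*243 = 243/4 ≈ 60.750)
W(n) = 2*n
P(Z) = 2*Z (P(Z) = Z*(5 - 3) = Z*2 = 2*Z)
P(W(1))*(f - 218) = (2*(2*1))*(243/4 - 218) = (2*2)*(-629/4) = 4*(-629/4) = -629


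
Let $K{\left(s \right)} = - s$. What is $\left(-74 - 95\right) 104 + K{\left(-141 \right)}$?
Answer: $-17435$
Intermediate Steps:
$\left(-74 - 95\right) 104 + K{\left(-141 \right)} = \left(-74 - 95\right) 104 - -141 = \left(-169\right) 104 + 141 = -17576 + 141 = -17435$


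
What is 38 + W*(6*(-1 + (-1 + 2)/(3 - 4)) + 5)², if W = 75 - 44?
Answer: 1557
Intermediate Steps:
W = 31
38 + W*(6*(-1 + (-1 + 2)/(3 - 4)) + 5)² = 38 + 31*(6*(-1 + (-1 + 2)/(3 - 4)) + 5)² = 38 + 31*(6*(-1 + 1/(-1)) + 5)² = 38 + 31*(6*(-1 + 1*(-1)) + 5)² = 38 + 31*(6*(-1 - 1) + 5)² = 38 + 31*(6*(-2) + 5)² = 38 + 31*(-12 + 5)² = 38 + 31*(-7)² = 38 + 31*49 = 38 + 1519 = 1557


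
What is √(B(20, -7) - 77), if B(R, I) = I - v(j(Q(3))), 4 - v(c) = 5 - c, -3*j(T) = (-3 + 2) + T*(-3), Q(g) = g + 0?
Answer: I*√777/3 ≈ 9.2916*I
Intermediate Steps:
Q(g) = g
j(T) = ⅓ + T (j(T) = -((-3 + 2) + T*(-3))/3 = -(-1 - 3*T)/3 = ⅓ + T)
v(c) = -1 + c (v(c) = 4 - (5 - c) = 4 + (-5 + c) = -1 + c)
B(R, I) = -7/3 + I (B(R, I) = I - (-1 + (⅓ + 3)) = I - (-1 + 10/3) = I - 1*7/3 = I - 7/3 = -7/3 + I)
√(B(20, -7) - 77) = √((-7/3 - 7) - 77) = √(-28/3 - 77) = √(-259/3) = I*√777/3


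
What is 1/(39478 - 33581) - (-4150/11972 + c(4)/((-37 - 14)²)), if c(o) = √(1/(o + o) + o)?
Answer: 12242261/35299442 - √66/10404 ≈ 0.34603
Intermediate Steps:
c(o) = √(o + 1/(2*o)) (c(o) = √(1/(2*o) + o) = √(o + 1/(2*o)))
1/(39478 - 33581) - (-4150/11972 + c(4)/((-37 - 14)²)) = 1/(39478 - 33581) - (-4150/11972 + (√(2/4 + 4*4)/2)/((-37 - 14)²)) = 1/5897 - (-4150*1/11972 + (√(2*(¼) + 16)/2)/((-51)²)) = 1/5897 - (-2075/5986 + (√(½ + 16)/2)/2601) = 1/5897 - (-2075/5986 + (√(33/2)/2)*(1/2601)) = 1/5897 - (-2075/5986 + ((√66/2)/2)*(1/2601)) = 1/5897 - (-2075/5986 + (√66/4)*(1/2601)) = 1/5897 - (-2075/5986 + √66/10404) = 1/5897 + (2075/5986 - √66/10404) = 12242261/35299442 - √66/10404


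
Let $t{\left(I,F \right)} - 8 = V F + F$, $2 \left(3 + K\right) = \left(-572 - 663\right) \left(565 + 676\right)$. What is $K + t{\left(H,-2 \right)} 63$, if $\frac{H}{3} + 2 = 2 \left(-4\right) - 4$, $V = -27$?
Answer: $- \frac{1525081}{2} \approx -7.6254 \cdot 10^{5}$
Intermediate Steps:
$K = - \frac{1532641}{2}$ ($K = -3 + \frac{\left(-572 - 663\right) \left(565 + 676\right)}{2} = -3 + \frac{\left(-1235\right) 1241}{2} = -3 + \frac{1}{2} \left(-1532635\right) = -3 - \frac{1532635}{2} = - \frac{1532641}{2} \approx -7.6632 \cdot 10^{5}$)
$H = -42$ ($H = -6 + 3 \left(2 \left(-4\right) - 4\right) = -6 + 3 \left(-8 - 4\right) = -6 + 3 \left(-12\right) = -6 - 36 = -42$)
$t{\left(I,F \right)} = 8 - 26 F$ ($t{\left(I,F \right)} = 8 + \left(- 27 F + F\right) = 8 - 26 F$)
$K + t{\left(H,-2 \right)} 63 = - \frac{1532641}{2} + \left(8 - -52\right) 63 = - \frac{1532641}{2} + \left(8 + 52\right) 63 = - \frac{1532641}{2} + 60 \cdot 63 = - \frac{1532641}{2} + 3780 = - \frac{1525081}{2}$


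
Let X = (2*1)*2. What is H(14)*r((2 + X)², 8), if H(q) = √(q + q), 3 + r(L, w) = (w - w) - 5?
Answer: -16*√7 ≈ -42.332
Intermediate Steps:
X = 4 (X = 2*2 = 4)
r(L, w) = -8 (r(L, w) = -3 + ((w - w) - 5) = -3 + (0 - 5) = -3 - 5 = -8)
H(q) = √2*√q (H(q) = √(2*q) = √2*√q)
H(14)*r((2 + X)², 8) = (√2*√14)*(-8) = (2*√7)*(-8) = -16*√7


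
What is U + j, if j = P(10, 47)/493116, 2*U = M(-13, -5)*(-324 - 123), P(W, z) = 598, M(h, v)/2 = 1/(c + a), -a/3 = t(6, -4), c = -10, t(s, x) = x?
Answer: -2119439/9483 ≈ -223.50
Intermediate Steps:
a = 12 (a = -3*(-4) = 12)
M(h, v) = 1 (M(h, v) = 2/(-10 + 12) = 2/2 = 2*(½) = 1)
U = -447/2 (U = (1*(-324 - 123))/2 = (1*(-447))/2 = (½)*(-447) = -447/2 ≈ -223.50)
j = 23/18966 (j = 598/493116 = 598*(1/493116) = 23/18966 ≈ 0.0012127)
U + j = -447/2 + 23/18966 = -2119439/9483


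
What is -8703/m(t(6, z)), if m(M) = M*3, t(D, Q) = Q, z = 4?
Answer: -2901/4 ≈ -725.25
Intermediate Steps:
m(M) = 3*M
-8703/m(t(6, z)) = -8703/(3*4) = -8703/12 = -8703*1/12 = -2901/4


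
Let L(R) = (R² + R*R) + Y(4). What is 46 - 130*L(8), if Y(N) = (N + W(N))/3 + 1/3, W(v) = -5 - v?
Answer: -49262/3 ≈ -16421.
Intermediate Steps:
Y(N) = -4/3 (Y(N) = (N + (-5 - N))/3 + 1/3 = -5*⅓ + 1*(⅓) = -5/3 + ⅓ = -4/3)
L(R) = -4/3 + 2*R² (L(R) = (R² + R*R) - 4/3 = (R² + R²) - 4/3 = 2*R² - 4/3 = -4/3 + 2*R²)
46 - 130*L(8) = 46 - 130*(-4/3 + 2*8²) = 46 - 130*(-4/3 + 2*64) = 46 - 130*(-4/3 + 128) = 46 - 130*380/3 = 46 - 49400/3 = -49262/3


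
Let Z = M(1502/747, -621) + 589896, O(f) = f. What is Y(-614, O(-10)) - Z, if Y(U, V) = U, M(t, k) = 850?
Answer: -591360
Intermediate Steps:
Z = 590746 (Z = 850 + 589896 = 590746)
Y(-614, O(-10)) - Z = -614 - 1*590746 = -614 - 590746 = -591360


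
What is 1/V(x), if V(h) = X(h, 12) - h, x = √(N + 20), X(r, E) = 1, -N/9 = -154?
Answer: -1/1405 - √1406/1405 ≈ -0.027400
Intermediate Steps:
N = 1386 (N = -9*(-154) = 1386)
x = √1406 (x = √(1386 + 20) = √1406 ≈ 37.497)
V(h) = 1 - h
1/V(x) = 1/(1 - √1406)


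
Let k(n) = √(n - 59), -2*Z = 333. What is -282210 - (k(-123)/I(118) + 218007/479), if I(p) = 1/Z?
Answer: -135396597/479 + 333*I*√182/2 ≈ -2.8267e+5 + 2246.2*I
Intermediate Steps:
Z = -333/2 (Z = -½*333 = -333/2 ≈ -166.50)
I(p) = -2/333 (I(p) = 1/(-333/2) = -2/333)
k(n) = √(-59 + n)
-282210 - (k(-123)/I(118) + 218007/479) = -282210 - (√(-59 - 123)/(-2/333) + 218007/479) = -282210 - (√(-182)*(-333/2) + 218007*(1/479)) = -282210 - ((I*√182)*(-333/2) + 218007/479) = -282210 - (-333*I*√182/2 + 218007/479) = -282210 - (218007/479 - 333*I*√182/2) = -282210 + (-218007/479 + 333*I*√182/2) = -135396597/479 + 333*I*√182/2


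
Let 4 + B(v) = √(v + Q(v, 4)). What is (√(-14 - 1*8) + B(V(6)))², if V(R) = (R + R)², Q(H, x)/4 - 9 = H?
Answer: (-4 + 6*√21 + I*√22)² ≈ 530.04 + 220.41*I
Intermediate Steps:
Q(H, x) = 36 + 4*H
V(R) = 4*R² (V(R) = (2*R)² = 4*R²)
B(v) = -4 + √(36 + 5*v) (B(v) = -4 + √(v + (36 + 4*v)) = -4 + √(36 + 5*v))
(√(-14 - 1*8) + B(V(6)))² = (√(-14 - 1*8) + (-4 + √(36 + 5*(4*6²))))² = (√(-14 - 8) + (-4 + √(36 + 5*(4*36))))² = (√(-22) + (-4 + √(36 + 5*144)))² = (I*√22 + (-4 + √(36 + 720)))² = (I*√22 + (-4 + √756))² = (I*√22 + (-4 + 6*√21))² = (-4 + 6*√21 + I*√22)²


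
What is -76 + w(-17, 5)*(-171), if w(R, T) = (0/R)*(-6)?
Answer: -76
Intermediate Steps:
w(R, T) = 0 (w(R, T) = 0*(-6) = 0)
-76 + w(-17, 5)*(-171) = -76 + 0*(-171) = -76 + 0 = -76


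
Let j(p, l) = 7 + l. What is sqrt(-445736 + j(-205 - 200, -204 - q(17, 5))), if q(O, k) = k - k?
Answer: I*sqrt(445933) ≈ 667.78*I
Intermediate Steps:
q(O, k) = 0
sqrt(-445736 + j(-205 - 200, -204 - q(17, 5))) = sqrt(-445736 + (7 + (-204 - 1*0))) = sqrt(-445736 + (7 + (-204 + 0))) = sqrt(-445736 + (7 - 204)) = sqrt(-445736 - 197) = sqrt(-445933) = I*sqrt(445933)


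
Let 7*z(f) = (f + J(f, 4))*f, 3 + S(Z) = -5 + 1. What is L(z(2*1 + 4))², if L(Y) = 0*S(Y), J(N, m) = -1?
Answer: 0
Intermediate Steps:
S(Z) = -7 (S(Z) = -3 + (-5 + 1) = -3 - 4 = -7)
z(f) = f*(-1 + f)/7 (z(f) = ((f - 1)*f)/7 = ((-1 + f)*f)/7 = (f*(-1 + f))/7 = f*(-1 + f)/7)
L(Y) = 0 (L(Y) = 0*(-7) = 0)
L(z(2*1 + 4))² = 0² = 0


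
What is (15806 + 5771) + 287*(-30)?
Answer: 12967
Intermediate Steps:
(15806 + 5771) + 287*(-30) = 21577 - 8610 = 12967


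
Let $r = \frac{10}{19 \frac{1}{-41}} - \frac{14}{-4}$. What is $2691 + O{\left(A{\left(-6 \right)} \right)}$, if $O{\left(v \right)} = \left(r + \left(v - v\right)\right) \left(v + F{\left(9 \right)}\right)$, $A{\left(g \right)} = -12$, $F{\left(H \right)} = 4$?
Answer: $\frac{53877}{19} \approx 2835.6$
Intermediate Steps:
$r = - \frac{687}{38}$ ($r = \frac{10}{19 \left(- \frac{1}{41}\right)} - - \frac{7}{2} = \frac{10}{- \frac{19}{41}} + \frac{7}{2} = 10 \left(- \frac{41}{19}\right) + \frac{7}{2} = - \frac{410}{19} + \frac{7}{2} = - \frac{687}{38} \approx -18.079$)
$O{\left(v \right)} = - \frac{1374}{19} - \frac{687 v}{38}$ ($O{\left(v \right)} = \left(- \frac{687}{38} + \left(v - v\right)\right) \left(v + 4\right) = \left(- \frac{687}{38} + 0\right) \left(4 + v\right) = - \frac{687 \left(4 + v\right)}{38} = - \frac{1374}{19} - \frac{687 v}{38}$)
$2691 + O{\left(A{\left(-6 \right)} \right)} = 2691 - - \frac{2748}{19} = 2691 + \left(- \frac{1374}{19} + \frac{4122}{19}\right) = 2691 + \frac{2748}{19} = \frac{53877}{19}$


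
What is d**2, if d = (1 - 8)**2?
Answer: 2401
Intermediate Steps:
d = 49 (d = (-7)**2 = 49)
d**2 = 49**2 = 2401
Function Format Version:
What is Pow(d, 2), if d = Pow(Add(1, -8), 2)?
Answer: 2401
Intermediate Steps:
d = 49 (d = Pow(-7, 2) = 49)
Pow(d, 2) = Pow(49, 2) = 2401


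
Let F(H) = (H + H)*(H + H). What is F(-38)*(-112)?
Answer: -646912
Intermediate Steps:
F(H) = 4*H**2 (F(H) = (2*H)*(2*H) = 4*H**2)
F(-38)*(-112) = (4*(-38)**2)*(-112) = (4*1444)*(-112) = 5776*(-112) = -646912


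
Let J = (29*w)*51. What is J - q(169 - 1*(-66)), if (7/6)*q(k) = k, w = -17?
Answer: -177411/7 ≈ -25344.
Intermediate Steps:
q(k) = 6*k/7
J = -25143 (J = (29*(-17))*51 = -493*51 = -25143)
J - q(169 - 1*(-66)) = -25143 - 6*(169 - 1*(-66))/7 = -25143 - 6*(169 + 66)/7 = -25143 - 6*235/7 = -25143 - 1*1410/7 = -25143 - 1410/7 = -177411/7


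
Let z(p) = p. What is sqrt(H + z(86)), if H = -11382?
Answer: 4*I*sqrt(706) ≈ 106.28*I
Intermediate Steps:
sqrt(H + z(86)) = sqrt(-11382 + 86) = sqrt(-11296) = 4*I*sqrt(706)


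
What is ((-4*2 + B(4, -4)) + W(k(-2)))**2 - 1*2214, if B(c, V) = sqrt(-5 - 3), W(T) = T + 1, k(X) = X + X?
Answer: -2101 - 44*I*sqrt(2) ≈ -2101.0 - 62.225*I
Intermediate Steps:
k(X) = 2*X
W(T) = 1 + T
B(c, V) = 2*I*sqrt(2) (B(c, V) = sqrt(-8) = 2*I*sqrt(2))
((-4*2 + B(4, -4)) + W(k(-2)))**2 - 1*2214 = ((-4*2 + 2*I*sqrt(2)) + (1 + 2*(-2)))**2 - 1*2214 = ((-8 + 2*I*sqrt(2)) + (1 - 4))**2 - 2214 = ((-8 + 2*I*sqrt(2)) - 3)**2 - 2214 = (-11 + 2*I*sqrt(2))**2 - 2214 = -2214 + (-11 + 2*I*sqrt(2))**2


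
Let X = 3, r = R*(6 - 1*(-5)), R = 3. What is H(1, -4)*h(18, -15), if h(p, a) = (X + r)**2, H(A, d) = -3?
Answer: -3888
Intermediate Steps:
r = 33 (r = 3*(6 - 1*(-5)) = 3*(6 + 5) = 3*11 = 33)
h(p, a) = 1296 (h(p, a) = (3 + 33)**2 = 36**2 = 1296)
H(1, -4)*h(18, -15) = -3*1296 = -3888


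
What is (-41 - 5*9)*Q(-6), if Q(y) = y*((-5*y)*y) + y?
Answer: -92364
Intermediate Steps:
Q(y) = y - 5*y³ (Q(y) = y*(-5*y²) + y = -5*y³ + y = y - 5*y³)
(-41 - 5*9)*Q(-6) = (-41 - 5*9)*(-6 - 5*(-6)³) = (-41 - 45)*(-6 - 5*(-216)) = -86*(-6 + 1080) = -86*1074 = -92364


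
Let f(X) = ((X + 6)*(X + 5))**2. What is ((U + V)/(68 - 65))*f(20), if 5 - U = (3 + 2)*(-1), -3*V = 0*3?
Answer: 4225000/3 ≈ 1.4083e+6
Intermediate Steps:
V = 0 (V = -0*3 = -1/3*0 = 0)
U = 10 (U = 5 - (3 + 2)*(-1) = 5 - 5*(-1) = 5 - 1*(-5) = 5 + 5 = 10)
f(X) = (5 + X)**2*(6 + X)**2 (f(X) = ((6 + X)*(5 + X))**2 = ((5 + X)*(6 + X))**2 = (5 + X)**2*(6 + X)**2)
((U + V)/(68 - 65))*f(20) = ((10 + 0)/(68 - 65))*((5 + 20)**2*(6 + 20)**2) = (10/3)*(25**2*26**2) = (10*(1/3))*(625*676) = (10/3)*422500 = 4225000/3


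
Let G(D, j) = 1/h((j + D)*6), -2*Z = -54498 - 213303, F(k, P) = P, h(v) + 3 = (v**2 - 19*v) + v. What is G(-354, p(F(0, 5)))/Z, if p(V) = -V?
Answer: 2/1252902961485 ≈ 1.5963e-12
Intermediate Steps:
h(v) = -3 + v**2 - 18*v (h(v) = -3 + ((v**2 - 19*v) + v) = -3 + (v**2 - 18*v) = -3 + v**2 - 18*v)
Z = 267801/2 (Z = -(-54498 - 213303)/2 = -1/2*(-267801) = 267801/2 ≈ 1.3390e+5)
G(D, j) = 1/(-3 + (6*D + 6*j)**2 - 108*D - 108*j) (G(D, j) = 1/(-3 + ((j + D)*6)**2 - 18*(j + D)*6) = 1/(-3 + ((D + j)*6)**2 - 18*(D + j)*6) = 1/(-3 + (6*D + 6*j)**2 - 18*(6*D + 6*j)) = 1/(-3 + (6*D + 6*j)**2 + (-108*D - 108*j)) = 1/(-3 + (6*D + 6*j)**2 - 108*D - 108*j))
G(-354, p(F(0, 5)))/Z = (-1/(3 - 36*(-354 - 1*5)**2 + 108*(-354) + 108*(-1*5)))/(267801/2) = -1/(3 - 36*(-354 - 5)**2 - 38232 + 108*(-5))*(2/267801) = -1/(3 - 36*(-359)**2 - 38232 - 540)*(2/267801) = -1/(3 - 36*128881 - 38232 - 540)*(2/267801) = -1/(3 - 4639716 - 38232 - 540)*(2/267801) = -1/(-4678485)*(2/267801) = -1*(-1/4678485)*(2/267801) = (1/4678485)*(2/267801) = 2/1252902961485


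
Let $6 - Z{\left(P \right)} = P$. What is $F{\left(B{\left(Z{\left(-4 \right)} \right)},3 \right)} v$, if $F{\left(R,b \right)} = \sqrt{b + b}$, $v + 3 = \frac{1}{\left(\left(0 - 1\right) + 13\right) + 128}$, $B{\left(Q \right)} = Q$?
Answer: $- \frac{419 \sqrt{6}}{140} \approx -7.331$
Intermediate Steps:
$Z{\left(P \right)} = 6 - P$
$v = - \frac{419}{140}$ ($v = -3 + \frac{1}{\left(\left(0 - 1\right) + 13\right) + 128} = -3 + \frac{1}{\left(-1 + 13\right) + 128} = -3 + \frac{1}{12 + 128} = -3 + \frac{1}{140} = - \frac{419}{140} \approx -2.9929$)
$F{\left(R,b \right)} = \sqrt{2} \sqrt{b}$ ($F{\left(R,b \right)} = \sqrt{2 b} = \sqrt{2} \sqrt{b}$)
$F{\left(B{\left(Z{\left(-4 \right)} \right)},3 \right)} v = \sqrt{2} \sqrt{3} \left(- \frac{419}{140}\right) = \sqrt{6} \left(- \frac{419}{140}\right) = - \frac{419 \sqrt{6}}{140}$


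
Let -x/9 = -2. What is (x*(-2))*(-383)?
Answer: 13788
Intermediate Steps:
x = 18 (x = -9*(-2) = 18)
(x*(-2))*(-383) = (18*(-2))*(-383) = -36*(-383) = 13788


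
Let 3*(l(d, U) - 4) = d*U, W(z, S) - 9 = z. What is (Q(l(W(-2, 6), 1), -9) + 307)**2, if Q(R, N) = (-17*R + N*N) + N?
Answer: 662596/9 ≈ 73622.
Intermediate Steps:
W(z, S) = 9 + z
l(d, U) = 4 + U*d/3 (l(d, U) = 4 + (d*U)/3 = 4 + (U*d)/3 = 4 + U*d/3)
Q(R, N) = N + N**2 - 17*R (Q(R, N) = (-17*R + N**2) + N = (N**2 - 17*R) + N = N + N**2 - 17*R)
(Q(l(W(-2, 6), 1), -9) + 307)**2 = ((-9 + (-9)**2 - 17*(4 + (1/3)*1*(9 - 2))) + 307)**2 = ((-9 + 81 - 17*(4 + (1/3)*1*7)) + 307)**2 = ((-9 + 81 - 17*(4 + 7/3)) + 307)**2 = ((-9 + 81 - 17*19/3) + 307)**2 = ((-9 + 81 - 323/3) + 307)**2 = (-107/3 + 307)**2 = (814/3)**2 = 662596/9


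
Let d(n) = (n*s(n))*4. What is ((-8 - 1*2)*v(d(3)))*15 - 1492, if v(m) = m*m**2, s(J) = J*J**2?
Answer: -5101835092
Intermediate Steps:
s(J) = J**3
d(n) = 4*n**4 (d(n) = (n*n**3)*4 = n**4*4 = 4*n**4)
v(m) = m**3
((-8 - 1*2)*v(d(3)))*15 - 1492 = ((-8 - 1*2)*(4*3**4)**3)*15 - 1492 = ((-8 - 2)*(4*81)**3)*15 - 1492 = -10*324**3*15 - 1492 = -10*34012224*15 - 1492 = -340122240*15 - 1492 = -5101833600 - 1492 = -5101835092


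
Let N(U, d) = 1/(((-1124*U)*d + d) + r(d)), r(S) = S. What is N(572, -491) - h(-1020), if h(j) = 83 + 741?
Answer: -260117572783/315676666 ≈ -824.00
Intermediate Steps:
h(j) = 824
N(U, d) = 1/(2*d - 1124*U*d) (N(U, d) = 1/(((-1124*U)*d + d) + d) = 1/((-1124*U*d + d) + d) = 1/((d - 1124*U*d) + d) = 1/(2*d - 1124*U*d))
N(572, -491) - h(-1020) = (½)/(-491*(1 - 562*572)) - 1*824 = (½)*(-1/491)/(1 - 321464) - 824 = (½)*(-1/491)/(-321463) - 824 = (½)*(-1/491)*(-1/321463) - 824 = 1/315676666 - 824 = -260117572783/315676666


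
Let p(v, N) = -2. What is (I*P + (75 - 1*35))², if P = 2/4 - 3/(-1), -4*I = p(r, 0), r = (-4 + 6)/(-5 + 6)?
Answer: 27889/16 ≈ 1743.1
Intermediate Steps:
r = 2 (r = 2/1 = 2*1 = 2)
I = ½ (I = -¼*(-2) = ½ ≈ 0.50000)
P = 7/2 (P = 2*(¼) - 3*(-1) = ½ + 3 = 7/2 ≈ 3.5000)
(I*P + (75 - 1*35))² = ((½)*(7/2) + (75 - 1*35))² = (7/4 + (75 - 35))² = (7/4 + 40)² = (167/4)² = 27889/16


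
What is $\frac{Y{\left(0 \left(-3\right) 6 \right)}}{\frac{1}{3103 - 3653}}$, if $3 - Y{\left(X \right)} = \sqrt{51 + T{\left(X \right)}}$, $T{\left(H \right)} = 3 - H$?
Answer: $-1650 + 1650 \sqrt{6} \approx 2391.7$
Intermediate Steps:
$Y{\left(X \right)} = 3 - \sqrt{54 - X}$ ($Y{\left(X \right)} = 3 - \sqrt{51 - \left(-3 + X\right)} = 3 - \sqrt{54 - X}$)
$\frac{Y{\left(0 \left(-3\right) 6 \right)}}{\frac{1}{3103 - 3653}} = \frac{3 - \sqrt{54 - 0 \left(-3\right) 6}}{\frac{1}{3103 - 3653}} = \frac{3 - \sqrt{54 - 0 \cdot 6}}{\frac{1}{-550}} = \frac{3 - \sqrt{54 - 0}}{- \frac{1}{550}} = \left(3 - \sqrt{54 + 0}\right) \left(-550\right) = \left(3 - \sqrt{54}\right) \left(-550\right) = \left(3 - 3 \sqrt{6}\right) \left(-550\right) = -1650 + 1650 \sqrt{6}$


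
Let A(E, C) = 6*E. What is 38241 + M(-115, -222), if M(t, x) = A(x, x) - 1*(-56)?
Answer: 36965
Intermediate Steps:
M(t, x) = 56 + 6*x (M(t, x) = 6*x - 1*(-56) = 6*x + 56 = 56 + 6*x)
38241 + M(-115, -222) = 38241 + (56 + 6*(-222)) = 38241 + (56 - 1332) = 38241 - 1276 = 36965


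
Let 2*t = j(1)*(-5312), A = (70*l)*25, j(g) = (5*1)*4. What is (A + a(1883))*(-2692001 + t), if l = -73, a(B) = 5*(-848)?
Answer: 362328520790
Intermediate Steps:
a(B) = -4240
j(g) = 20 (j(g) = 5*4 = 20)
A = -127750 (A = (70*(-73))*25 = -5110*25 = -127750)
t = -53120 (t = (20*(-5312))/2 = (½)*(-106240) = -53120)
(A + a(1883))*(-2692001 + t) = (-127750 - 4240)*(-2692001 - 53120) = -131990*(-2745121) = 362328520790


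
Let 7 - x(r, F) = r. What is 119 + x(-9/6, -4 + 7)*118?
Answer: 1122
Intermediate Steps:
x(r, F) = 7 - r
119 + x(-9/6, -4 + 7)*118 = 119 + (7 - (-9)/6)*118 = 119 + (7 - 1*(-3/2))*118 = 119 + (7 + 3/2)*118 = 119 + (17/2)*118 = 119 + 1003 = 1122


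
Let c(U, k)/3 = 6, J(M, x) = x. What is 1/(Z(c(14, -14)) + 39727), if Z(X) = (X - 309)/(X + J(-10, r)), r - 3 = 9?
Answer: 10/397173 ≈ 2.5178e-5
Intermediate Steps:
r = 12 (r = 3 + 9 = 12)
c(U, k) = 18 (c(U, k) = 3*6 = 18)
Z(X) = (-309 + X)/(12 + X) (Z(X) = (X - 309)/(X + 12) = (-309 + X)/(12 + X))
1/(Z(c(14, -14)) + 39727) = 1/((-309 + 18)/(12 + 18) + 39727) = 1/(-291/30 + 39727) = 1/((1/30)*(-291) + 39727) = 1/(-97/10 + 39727) = 1/(397173/10) = 10/397173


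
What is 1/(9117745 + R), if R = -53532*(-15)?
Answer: 1/9920725 ≈ 1.0080e-7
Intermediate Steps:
R = 802980
1/(9117745 + R) = 1/(9117745 + 802980) = 1/9920725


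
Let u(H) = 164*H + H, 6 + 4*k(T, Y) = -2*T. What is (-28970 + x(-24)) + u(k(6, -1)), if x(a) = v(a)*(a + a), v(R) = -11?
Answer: -58369/2 ≈ -29185.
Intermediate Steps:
k(T, Y) = -3/2 - T/2 (k(T, Y) = -3/2 + (-2*T)/4 = -3/2 - T/2)
x(a) = -22*a (x(a) = -11*(a + a) = -22*a)
u(H) = 165*H
(-28970 + x(-24)) + u(k(6, -1)) = (-28970 - 22*(-24)) + 165*(-3/2 - ½*6) = (-28970 + 528) + 165*(-3/2 - 3) = -28442 + 165*(-9/2) = -28442 - 1485/2 = -58369/2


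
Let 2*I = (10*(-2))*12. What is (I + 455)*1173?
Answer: 392955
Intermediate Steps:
I = -120 (I = ((10*(-2))*12)/2 = (-20*12)/2 = (½)*(-240) = -120)
(I + 455)*1173 = (-120 + 455)*1173 = 335*1173 = 392955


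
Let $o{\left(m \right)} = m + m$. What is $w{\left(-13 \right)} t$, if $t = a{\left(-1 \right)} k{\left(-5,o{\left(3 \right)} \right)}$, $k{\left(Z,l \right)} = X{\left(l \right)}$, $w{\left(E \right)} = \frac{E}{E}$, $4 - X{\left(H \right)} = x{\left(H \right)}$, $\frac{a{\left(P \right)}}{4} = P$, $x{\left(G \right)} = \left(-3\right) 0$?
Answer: $-16$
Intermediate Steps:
$x{\left(G \right)} = 0$
$a{\left(P \right)} = 4 P$
$X{\left(H \right)} = 4$ ($X{\left(H \right)} = 4 - 0 = 4 + 0 = 4$)
$w{\left(E \right)} = 1$
$o{\left(m \right)} = 2 m$
$k{\left(Z,l \right)} = 4$
$t = -16$ ($t = 4 \left(-1\right) 4 = \left(-4\right) 4 = -16$)
$w{\left(-13 \right)} t = 1 \left(-16\right) = -16$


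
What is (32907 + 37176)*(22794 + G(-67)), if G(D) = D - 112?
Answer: 1584927045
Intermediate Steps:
G(D) = -112 + D
(32907 + 37176)*(22794 + G(-67)) = (32907 + 37176)*(22794 + (-112 - 67)) = 70083*(22794 - 179) = 70083*22615 = 1584927045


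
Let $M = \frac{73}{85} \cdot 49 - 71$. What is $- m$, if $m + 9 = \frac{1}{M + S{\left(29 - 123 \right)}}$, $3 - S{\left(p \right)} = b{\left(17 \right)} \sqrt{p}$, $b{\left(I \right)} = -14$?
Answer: $\frac{1241886736}{137966609} + \frac{101150 i \sqrt{94}}{137966609} \approx 9.0014 + 0.0071081 i$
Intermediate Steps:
$S{\left(p \right)} = 3 + 14 \sqrt{p}$ ($S{\left(p \right)} = 3 - - 14 \sqrt{p} = 3 + 14 \sqrt{p}$)
$M = - \frac{2458}{85}$ ($M = 73 \cdot \frac{1}{85} \cdot 49 - 71 = \frac{73}{85} \cdot 49 - 71 = \frac{3577}{85} - 71 = - \frac{2458}{85} \approx -28.918$)
$m = -9 + \frac{1}{- \frac{2203}{85} + 14 i \sqrt{94}}$ ($m = -9 + \frac{1}{- \frac{2458}{85} + \left(3 + 14 \sqrt{29 - 123}\right)} = -9 + \frac{1}{- \frac{2458}{85} + \left(3 + 14 \sqrt{-94}\right)} = -9 + \frac{1}{- \frac{2458}{85} + \left(3 + 14 i \sqrt{94}\right)} = -9 + \frac{1}{- \frac{2203}{85} + 14 i \sqrt{94}} \approx -9.0014 - 0.0071081 i$)
$- m = - (- \frac{1241886736}{137966609} - \frac{101150 i \sqrt{94}}{137966609}) = \frac{1241886736}{137966609} + \frac{101150 i \sqrt{94}}{137966609}$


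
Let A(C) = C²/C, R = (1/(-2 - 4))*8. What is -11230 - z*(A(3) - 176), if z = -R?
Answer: -32998/3 ≈ -10999.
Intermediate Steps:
R = -4/3 (R = (1/(-6))*8 = -⅙*1*8 = -⅙*8 = -4/3 ≈ -1.3333)
A(C) = C
z = 4/3 (z = -1*(-4/3) = 4/3 ≈ 1.3333)
-11230 - z*(A(3) - 176) = -11230 - 4*(3 - 176)/3 = -11230 - 4*(-173)/3 = -11230 - 1*(-692/3) = -11230 + 692/3 = -32998/3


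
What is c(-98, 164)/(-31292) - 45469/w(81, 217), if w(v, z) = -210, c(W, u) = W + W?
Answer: 355714277/1642830 ≈ 216.53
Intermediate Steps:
c(W, u) = 2*W
c(-98, 164)/(-31292) - 45469/w(81, 217) = (2*(-98))/(-31292) - 45469/(-210) = -196*(-1/31292) - 45469*(-1/210) = 49/7823 + 45469/210 = 355714277/1642830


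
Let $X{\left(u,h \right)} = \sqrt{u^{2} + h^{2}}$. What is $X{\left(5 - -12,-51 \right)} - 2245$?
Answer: $-2245 + 17 \sqrt{10} \approx -2191.2$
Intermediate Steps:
$X{\left(u,h \right)} = \sqrt{h^{2} + u^{2}}$
$X{\left(5 - -12,-51 \right)} - 2245 = \sqrt{\left(-51\right)^{2} + \left(5 - -12\right)^{2}} - 2245 = \sqrt{2601 + \left(5 + 12\right)^{2}} - 2245 = \sqrt{2601 + 17^{2}} - 2245 = \sqrt{2601 + 289} - 2245 = \sqrt{2890} - 2245 = 17 \sqrt{10} - 2245 = -2245 + 17 \sqrt{10}$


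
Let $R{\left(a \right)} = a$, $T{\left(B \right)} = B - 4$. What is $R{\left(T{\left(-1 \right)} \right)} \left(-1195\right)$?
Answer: $5975$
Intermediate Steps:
$T{\left(B \right)} = -4 + B$ ($T{\left(B \right)} = B - 4 = -4 + B$)
$R{\left(T{\left(-1 \right)} \right)} \left(-1195\right) = \left(-4 - 1\right) \left(-1195\right) = \left(-5\right) \left(-1195\right) = 5975$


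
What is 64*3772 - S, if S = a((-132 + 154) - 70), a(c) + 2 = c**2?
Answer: 239106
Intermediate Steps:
a(c) = -2 + c**2
S = 2302 (S = -2 + ((-132 + 154) - 70)**2 = -2 + (22 - 70)**2 = -2 + (-48)**2 = -2 + 2304 = 2302)
64*3772 - S = 64*3772 - 1*2302 = 241408 - 2302 = 239106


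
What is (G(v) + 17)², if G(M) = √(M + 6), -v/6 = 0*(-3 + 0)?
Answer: (17 + √6)² ≈ 378.28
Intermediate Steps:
v = 0 (v = -0*(-3 + 0) = -0*(-3) = -6*0 = 0)
G(M) = √(6 + M)
(G(v) + 17)² = (√(6 + 0) + 17)² = (√6 + 17)² = (17 + √6)²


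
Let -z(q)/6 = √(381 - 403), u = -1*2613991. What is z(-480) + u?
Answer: -2613991 - 6*I*√22 ≈ -2.614e+6 - 28.142*I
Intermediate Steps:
u = -2613991
z(q) = -6*I*√22 (z(q) = -6*√(381 - 403) = -6*I*√22)
z(-480) + u = -6*I*√22 - 2613991 = -2613991 - 6*I*√22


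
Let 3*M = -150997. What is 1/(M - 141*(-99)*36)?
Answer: 3/1356575 ≈ 2.2115e-6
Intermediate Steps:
M = -150997/3 (M = (1/3)*(-150997) = -150997/3 ≈ -50332.)
1/(M - 141*(-99)*36) = 1/(-150997/3 - 141*(-99)*36) = 1/(-150997/3 + 13959*36) = 1/(-150997/3 + 502524) = 1/(1356575/3) = 3/1356575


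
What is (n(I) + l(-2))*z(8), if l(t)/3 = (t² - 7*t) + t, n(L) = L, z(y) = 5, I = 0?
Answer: 240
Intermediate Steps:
l(t) = -18*t + 3*t² (l(t) = 3*((t² - 7*t) + t) = 3*(t² - 6*t) = -18*t + 3*t²)
(n(I) + l(-2))*z(8) = (0 + 3*(-2)*(-6 - 2))*5 = (0 + 3*(-2)*(-8))*5 = (0 + 48)*5 = 48*5 = 240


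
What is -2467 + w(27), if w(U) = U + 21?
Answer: -2419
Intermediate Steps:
w(U) = 21 + U
-2467 + w(27) = -2467 + (21 + 27) = -2467 + 48 = -2419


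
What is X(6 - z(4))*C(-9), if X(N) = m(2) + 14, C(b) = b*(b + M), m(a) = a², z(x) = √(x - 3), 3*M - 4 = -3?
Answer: 1404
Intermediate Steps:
M = ⅓ (M = 4/3 + (⅓)*(-3) = 4/3 - 1 = ⅓ ≈ 0.33333)
z(x) = √(-3 + x)
C(b) = b*(⅓ + b) (C(b) = b*(b + ⅓) = b*(⅓ + b))
X(N) = 18 (X(N) = 2² + 14 = 4 + 14 = 18)
X(6 - z(4))*C(-9) = 18*(-9*(⅓ - 9)) = 18*(-9*(-26/3)) = 18*78 = 1404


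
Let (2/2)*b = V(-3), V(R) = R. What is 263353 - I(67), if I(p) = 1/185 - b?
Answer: 48719749/185 ≈ 2.6335e+5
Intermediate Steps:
b = -3
I(p) = 556/185 (I(p) = 1/185 - 1*(-3) = 1/185 + 3 = 556/185)
263353 - I(67) = 263353 - 1*556/185 = 263353 - 556/185 = 48719749/185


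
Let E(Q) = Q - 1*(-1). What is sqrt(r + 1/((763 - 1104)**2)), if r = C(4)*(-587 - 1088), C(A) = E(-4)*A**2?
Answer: sqrt(9348992401)/341 ≈ 283.55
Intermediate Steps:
E(Q) = 1 + Q (E(Q) = Q + 1 = 1 + Q)
C(A) = -3*A**2 (C(A) = (1 - 4)*A**2 = -3*A**2)
r = 80400 (r = (-3*4**2)*(-587 - 1088) = -3*16*(-1675) = -48*(-1675) = 80400)
sqrt(r + 1/((763 - 1104)**2)) = sqrt(80400 + 1/((763 - 1104)**2)) = sqrt(80400 + 1/((-341)**2)) = sqrt(80400 + 1/116281) = sqrt(9348992401/116281) = sqrt(9348992401)/341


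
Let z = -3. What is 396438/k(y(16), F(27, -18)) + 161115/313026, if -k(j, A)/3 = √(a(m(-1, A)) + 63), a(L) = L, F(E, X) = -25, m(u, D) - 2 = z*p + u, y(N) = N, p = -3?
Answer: 53705/104342 - 132146*√73/73 ≈ -15466.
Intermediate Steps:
m(u, D) = 11 + u (m(u, D) = 2 + (-3*(-3) + u) = 2 + (9 + u) = 11 + u)
k(j, A) = -3*√73 (k(j, A) = -3*√((11 - 1) + 63) = -3*√(10 + 63) = -3*√73)
396438/k(y(16), F(27, -18)) + 161115/313026 = 396438/((-3*√73)) + 161115/313026 = 396438*(-√73/219) + 161115*(1/313026) = -132146*√73/73 + 53705/104342 = 53705/104342 - 132146*√73/73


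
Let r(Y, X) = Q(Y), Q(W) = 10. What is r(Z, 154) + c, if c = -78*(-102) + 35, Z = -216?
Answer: 8001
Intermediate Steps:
c = 7991 (c = 7956 + 35 = 7991)
r(Y, X) = 10
r(Z, 154) + c = 10 + 7991 = 8001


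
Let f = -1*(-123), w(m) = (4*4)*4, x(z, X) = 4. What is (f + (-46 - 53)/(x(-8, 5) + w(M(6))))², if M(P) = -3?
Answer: 68310225/4624 ≈ 14773.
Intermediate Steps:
w(m) = 64 (w(m) = 16*4 = 64)
f = 123
(f + (-46 - 53)/(x(-8, 5) + w(M(6))))² = (123 + (-46 - 53)/(4 + 64))² = (123 - 99/68)² = (8265/68)² = 68310225/4624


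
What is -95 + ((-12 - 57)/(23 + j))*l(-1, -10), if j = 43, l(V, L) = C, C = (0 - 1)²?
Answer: -2113/22 ≈ -96.045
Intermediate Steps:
C = 1 (C = (-1)² = 1)
l(V, L) = 1
-95 + ((-12 - 57)/(23 + j))*l(-1, -10) = -95 + ((-12 - 57)/(23 + 43))*1 = -95 - 69/66*1 = -95 - 69*1/66*1 = -95 - 23/22*1 = -95 - 23/22 = -2113/22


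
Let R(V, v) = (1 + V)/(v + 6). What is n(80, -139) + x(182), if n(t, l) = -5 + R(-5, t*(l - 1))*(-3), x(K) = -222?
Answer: -1270525/5597 ≈ -227.00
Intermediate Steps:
R(V, v) = (1 + V)/(6 + v)
n(t, l) = -5 + 12/(6 + t*(-1 + l)) (n(t, l) = -5 + ((1 - 5)/(6 + t*(l - 1)))*(-3) = -5 + (-4/(6 + t*(-1 + l)))*(-3) = -5 - 4/(6 + t*(-1 + l))*(-3) = -5 + 12/(6 + t*(-1 + l)))
n(80, -139) + x(182) = (-18 - 5*80*(-1 - 139))/(6 + 80*(-1 - 139)) - 222 = (-18 - 5*80*(-140))/(6 + 80*(-140)) - 222 = (-18 + 56000)/(6 - 11200) - 222 = 55982/(-11194) - 222 = -1/11194*55982 - 222 = -27991/5597 - 222 = -1270525/5597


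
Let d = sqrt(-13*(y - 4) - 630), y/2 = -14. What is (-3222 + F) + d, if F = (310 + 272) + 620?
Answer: -2020 + I*sqrt(214) ≈ -2020.0 + 14.629*I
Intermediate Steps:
y = -28 (y = 2*(-14) = -28)
F = 1202 (F = 582 + 620 = 1202)
d = I*sqrt(214) (d = sqrt(-13*(-28 - 4) - 630) = sqrt(-13*(-32) - 630) = sqrt(416 - 630) = sqrt(-214) = I*sqrt(214) ≈ 14.629*I)
(-3222 + F) + d = (-3222 + 1202) + I*sqrt(214) = -2020 + I*sqrt(214)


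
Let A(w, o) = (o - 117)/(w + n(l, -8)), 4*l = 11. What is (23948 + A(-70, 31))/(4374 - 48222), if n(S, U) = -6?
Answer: -910067/1666224 ≈ -0.54619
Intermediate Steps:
l = 11/4 (l = (¼)*11 = 11/4 ≈ 2.7500)
A(w, o) = (-117 + o)/(-6 + w) (A(w, o) = (o - 117)/(w - 6) = (-117 + o)/(-6 + w))
(23948 + A(-70, 31))/(4374 - 48222) = (23948 + (-117 + 31)/(-6 - 70))/(4374 - 48222) = (23948 - 86/(-76))/(-43848) = (23948 - 1/76*(-86))*(-1/43848) = (23948 + 43/38)*(-1/43848) = (910067/38)*(-1/43848) = -910067/1666224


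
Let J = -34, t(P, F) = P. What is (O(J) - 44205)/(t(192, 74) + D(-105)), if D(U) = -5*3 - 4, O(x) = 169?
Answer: -44036/173 ≈ -254.54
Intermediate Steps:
D(U) = -19 (D(U) = -15 - 4 = -19)
(O(J) - 44205)/(t(192, 74) + D(-105)) = (169 - 44205)/(192 - 19) = -44036/173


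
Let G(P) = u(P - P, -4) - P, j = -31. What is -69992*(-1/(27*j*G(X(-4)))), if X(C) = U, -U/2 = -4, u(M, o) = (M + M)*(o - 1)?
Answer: 8749/837 ≈ 10.453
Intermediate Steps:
u(M, o) = 2*M*(-1 + o) (u(M, o) = (2*M)*(-1 + o) = 2*M*(-1 + o))
U = 8 (U = -2*(-4) = 8)
X(C) = 8
G(P) = -P (G(P) = 2*(P - P)*(-1 - 4) - P = 2*0*(-5) - P = 0 - P = -P)
-69992*(-1/(27*j*G(X(-4)))) = -69992/((-1*8*(-27))*(-31)) = -69992/(-8*(-27)*(-31)) = -69992/(216*(-31)) = -69992/(-6696) = -69992*(-1/6696) = 8749/837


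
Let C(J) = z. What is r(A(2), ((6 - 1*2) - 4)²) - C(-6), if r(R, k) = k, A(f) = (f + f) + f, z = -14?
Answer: 14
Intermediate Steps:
A(f) = 3*f (A(f) = 2*f + f = 3*f)
C(J) = -14
r(A(2), ((6 - 1*2) - 4)²) - C(-6) = ((6 - 1*2) - 4)² - 1*(-14) = ((6 - 2) - 4)² + 14 = (4 - 4)² + 14 = 0² + 14 = 0 + 14 = 14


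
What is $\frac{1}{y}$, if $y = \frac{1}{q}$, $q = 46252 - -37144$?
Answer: $83396$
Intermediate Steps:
$q = 83396$ ($q = 46252 + 37144 = 83396$)
$y = \frac{1}{83396} \approx 1.1991 \cdot 10^{-5}$
$\frac{1}{y} = \frac{1}{\frac{1}{83396}} = 83396$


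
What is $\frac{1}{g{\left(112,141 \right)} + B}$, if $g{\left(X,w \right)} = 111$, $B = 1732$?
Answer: $\frac{1}{1843} \approx 0.00054259$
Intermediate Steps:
$\frac{1}{g{\left(112,141 \right)} + B} = \frac{1}{111 + 1732} = \frac{1}{1843}$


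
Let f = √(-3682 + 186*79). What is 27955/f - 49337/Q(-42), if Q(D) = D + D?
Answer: 49337/84 + 27955*√2753/5506 ≈ 853.74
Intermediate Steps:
f = 2*√2753 (f = √(-3682 + 14694) = √11012 = 2*√2753 ≈ 104.94)
Q(D) = 2*D
27955/f - 49337/Q(-42) = 27955/((2*√2753)) - 49337/(2*(-42)) = 27955*(√2753/5506) - 49337/(-84) = 27955*√2753/5506 - 49337*(-1/84) = 27955*√2753/5506 + 49337/84 = 49337/84 + 27955*√2753/5506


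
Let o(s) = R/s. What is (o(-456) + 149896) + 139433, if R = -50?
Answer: 65967037/228 ≈ 2.8933e+5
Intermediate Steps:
o(s) = -50/s
(o(-456) + 149896) + 139433 = (-50/(-456) + 149896) + 139433 = (-50*(-1/456) + 149896) + 139433 = (25/228 + 149896) + 139433 = 34176313/228 + 139433 = 65967037/228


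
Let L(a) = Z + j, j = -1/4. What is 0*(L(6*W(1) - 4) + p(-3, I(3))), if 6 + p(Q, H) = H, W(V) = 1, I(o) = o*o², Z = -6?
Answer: 0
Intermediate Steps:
I(o) = o³
j = -¼ (j = -1*¼ = -¼ ≈ -0.25000)
p(Q, H) = -6 + H
L(a) = -25/4 (L(a) = -6 - ¼ = -25/4)
0*(L(6*W(1) - 4) + p(-3, I(3))) = 0*(-25/4 + (-6 + 3³)) = 0*(-25/4 + (-6 + 27)) = 0*(-25/4 + 21) = 0*(59/4) = 0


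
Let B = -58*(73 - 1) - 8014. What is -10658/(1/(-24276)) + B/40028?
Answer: 5178294424417/20014 ≈ 2.5873e+8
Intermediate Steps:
B = -12190 (B = -58*72 - 8014 = -4176 - 8014 = -12190)
-10658/(1/(-24276)) + B/40028 = -10658/(1/(-24276)) - 12190/40028 = -10658/(-1/24276) - 12190*1/40028 = -10658*(-24276) - 6095/20014 = 258733608 - 6095/20014 = 5178294424417/20014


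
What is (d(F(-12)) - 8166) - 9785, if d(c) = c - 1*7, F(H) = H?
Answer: -17970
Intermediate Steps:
d(c) = -7 + c (d(c) = c - 7 = -7 + c)
(d(F(-12)) - 8166) - 9785 = ((-7 - 12) - 8166) - 9785 = (-19 - 8166) - 9785 = -8185 - 9785 = -17970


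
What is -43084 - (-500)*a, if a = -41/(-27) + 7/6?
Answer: -1127018/27 ≈ -41741.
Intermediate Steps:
a = 145/54 (a = -41*(-1/27) + 7*(⅙) = 41/27 + 7/6 = 145/54 ≈ 2.6852)
-43084 - (-500)*a = -43084 - (-500)*145/54 = -43084 - 1*(-36250/27) = -43084 + 36250/27 = -1127018/27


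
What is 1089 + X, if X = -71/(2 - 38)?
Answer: 39275/36 ≈ 1091.0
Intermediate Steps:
X = 71/36 (X = -71/(-36) = -71*(-1/36) = 71/36 ≈ 1.9722)
1089 + X = 1089 + 71/36 = 39275/36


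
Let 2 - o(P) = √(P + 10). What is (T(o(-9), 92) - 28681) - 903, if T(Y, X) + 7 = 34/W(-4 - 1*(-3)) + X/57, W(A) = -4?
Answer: -3374159/114 ≈ -29598.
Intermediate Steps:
o(P) = 2 - √(10 + P) (o(P) = 2 - √(P + 10) = 2 - √(10 + P))
T(Y, X) = -31/2 + X/57 (T(Y, X) = -7 + (34/(-4) + X/57) = -7 + (34*(-¼) + X*(1/57)) = -7 + (-17/2 + X/57) = -31/2 + X/57)
(T(o(-9), 92) - 28681) - 903 = ((-31/2 + (1/57)*92) - 28681) - 903 = ((-31/2 + 92/57) - 28681) - 903 = (-1583/114 - 28681) - 903 = -3271217/114 - 903 = -3374159/114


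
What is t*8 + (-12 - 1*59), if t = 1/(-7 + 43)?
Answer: -637/9 ≈ -70.778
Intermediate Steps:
t = 1/36 ≈ 0.027778
t*8 + (-12 - 1*59) = (1/36)*8 + (-12 - 1*59) = 2/9 + (-12 - 59) = 2/9 - 71 = -637/9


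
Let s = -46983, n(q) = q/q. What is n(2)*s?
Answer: -46983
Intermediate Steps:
n(q) = 1
n(2)*s = 1*(-46983) = -46983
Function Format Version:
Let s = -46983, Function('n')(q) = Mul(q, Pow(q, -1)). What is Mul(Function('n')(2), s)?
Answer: -46983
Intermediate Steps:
Function('n')(q) = 1
Mul(Function('n')(2), s) = Mul(1, -46983) = -46983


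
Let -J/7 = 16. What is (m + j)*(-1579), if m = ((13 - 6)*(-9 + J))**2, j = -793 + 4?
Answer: -1131542980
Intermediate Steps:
J = -112 (J = -7*16 = -112)
j = -789
m = 717409 (m = ((13 - 6)*(-9 - 112))**2 = (7*(-121))**2 = (-847)**2 = 717409)
(m + j)*(-1579) = (717409 - 789)*(-1579) = 716620*(-1579) = -1131542980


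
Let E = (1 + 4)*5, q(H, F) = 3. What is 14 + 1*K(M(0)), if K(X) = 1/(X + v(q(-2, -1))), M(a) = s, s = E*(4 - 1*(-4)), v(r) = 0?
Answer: 2801/200 ≈ 14.005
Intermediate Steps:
E = 25 (E = 5*5 = 25)
s = 200 (s = 25*(4 - 1*(-4)) = 25*(4 + 4) = 25*8 = 200)
M(a) = 200
K(X) = 1/X (K(X) = 1/(X + 0) = 1/X)
14 + 1*K(M(0)) = 14 + 1/200 = 2801/200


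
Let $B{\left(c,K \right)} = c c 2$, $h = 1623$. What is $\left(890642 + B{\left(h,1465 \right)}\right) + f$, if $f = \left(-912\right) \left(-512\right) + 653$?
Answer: $6626497$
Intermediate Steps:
$B{\left(c,K \right)} = 2 c^{2}$ ($B{\left(c,K \right)} = c^{2} \cdot 2 = 2 c^{2}$)
$f = 467597$ ($f = 466944 + 653 = 467597$)
$\left(890642 + B{\left(h,1465 \right)}\right) + f = \left(890642 + 2 \cdot 1623^{2}\right) + 467597 = \left(890642 + 2 \cdot 2634129\right) + 467597 = \left(890642 + 5268258\right) + 467597 = 6158900 + 467597 = 6626497$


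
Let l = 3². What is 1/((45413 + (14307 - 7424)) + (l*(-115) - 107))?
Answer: 1/51154 ≈ 1.9549e-5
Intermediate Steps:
l = 9
1/((45413 + (14307 - 7424)) + (l*(-115) - 107)) = 1/((45413 + (14307 - 7424)) + (9*(-115) - 107)) = 1/((45413 + 6883) + (-1035 - 107)) = 1/(52296 - 1142) = 1/51154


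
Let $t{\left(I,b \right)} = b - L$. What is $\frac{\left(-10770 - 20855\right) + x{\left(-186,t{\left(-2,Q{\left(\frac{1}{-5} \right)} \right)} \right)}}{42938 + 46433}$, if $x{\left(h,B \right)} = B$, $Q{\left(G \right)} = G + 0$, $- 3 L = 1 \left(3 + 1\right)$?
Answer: $- \frac{474358}{1340565} \approx -0.35385$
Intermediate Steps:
$L = - \frac{4}{3}$ ($L = - \frac{1 \left(3 + 1\right)}{3} = - \frac{1 \cdot 4}{3} = \left(- \frac{1}{3}\right) 4 = - \frac{4}{3} \approx -1.3333$)
$Q{\left(G \right)} = G$
$t{\left(I,b \right)} = \frac{4}{3} + b$ ($t{\left(I,b \right)} = b - - \frac{4}{3} = b + \frac{4}{3} = \frac{4}{3} + b$)
$\frac{\left(-10770 - 20855\right) + x{\left(-186,t{\left(-2,Q{\left(\frac{1}{-5} \right)} \right)} \right)}}{42938 + 46433} = \frac{\left(-10770 - 20855\right) + \left(\frac{4}{3} + \frac{1}{-5}\right)}{42938 + 46433} = \frac{-31625 + \left(\frac{4}{3} - \frac{1}{5}\right)}{89371} = \left(-31625 + \frac{17}{15}\right) \frac{1}{89371} = \left(- \frac{474358}{15}\right) \frac{1}{89371} = - \frac{474358}{1340565}$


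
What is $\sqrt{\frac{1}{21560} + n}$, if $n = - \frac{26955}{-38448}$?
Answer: $\frac{17 \sqrt{410166735}}{411180} \approx 0.83733$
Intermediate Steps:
$n = \frac{2995}{4272}$ ($n = \left(-26955\right) \left(- \frac{1}{38448}\right) = \frac{2995}{4272} \approx 0.70108$)
$\sqrt{\frac{1}{21560} + n} = \sqrt{\frac{1}{21560} + \frac{2995}{4272}} = \sqrt{\frac{8072059}{11513040}} = \frac{17 \sqrt{410166735}}{411180}$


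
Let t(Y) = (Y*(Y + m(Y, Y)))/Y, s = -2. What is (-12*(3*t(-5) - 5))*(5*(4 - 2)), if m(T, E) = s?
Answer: 3120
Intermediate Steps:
m(T, E) = -2
t(Y) = -2 + Y (t(Y) = (Y*(Y - 2))/Y = (Y*(-2 + Y))/Y = -2 + Y)
(-12*(3*t(-5) - 5))*(5*(4 - 2)) = (-12*(3*(-2 - 5) - 5))*(5*(4 - 2)) = (-12*(3*(-7) - 5))*(5*2) = -12*(-21 - 5)*10 = -12*(-26)*10 = 312*10 = 3120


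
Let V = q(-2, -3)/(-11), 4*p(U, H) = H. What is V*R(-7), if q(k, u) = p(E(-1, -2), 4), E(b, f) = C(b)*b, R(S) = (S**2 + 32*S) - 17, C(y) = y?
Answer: 192/11 ≈ 17.455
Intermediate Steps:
R(S) = -17 + S**2 + 32*S
E(b, f) = b**2 (E(b, f) = b*b = b**2)
p(U, H) = H/4
q(k, u) = 1 (q(k, u) = (1/4)*4 = 1)
V = -1/11 (V = 1/(-11) = 1*(-1/11) = -1/11 ≈ -0.090909)
V*R(-7) = -(-17 + (-7)**2 + 32*(-7))/11 = -(-17 + 49 - 224)/11 = -1/11*(-192) = 192/11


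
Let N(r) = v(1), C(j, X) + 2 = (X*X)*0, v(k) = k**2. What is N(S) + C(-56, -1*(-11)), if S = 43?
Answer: -1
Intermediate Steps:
C(j, X) = -2 (C(j, X) = -2 + (X*X)*0 = -2 + X**2*0 = -2 + 0 = -2)
N(r) = 1 (N(r) = 1**2 = 1)
N(S) + C(-56, -1*(-11)) = 1 - 2 = -1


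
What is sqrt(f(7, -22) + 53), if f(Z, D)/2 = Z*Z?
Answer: sqrt(151) ≈ 12.288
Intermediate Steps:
f(Z, D) = 2*Z**2 (f(Z, D) = 2*(Z*Z) = 2*Z**2)
sqrt(f(7, -22) + 53) = sqrt(2*7**2 + 53) = sqrt(2*49 + 53) = sqrt(98 + 53) = sqrt(151)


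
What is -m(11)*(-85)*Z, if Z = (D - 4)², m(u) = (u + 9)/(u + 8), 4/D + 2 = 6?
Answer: 15300/19 ≈ 805.26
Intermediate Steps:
D = 1 (D = 4/(-2 + 6) = 4/4 = 4*(¼) = 1)
m(u) = (9 + u)/(8 + u)
Z = 9 (Z = (1 - 4)² = (-3)² = 9)
-m(11)*(-85)*Z = -((9 + 11)/(8 + 11))*(-85)*9 = -(20/19)*(-85)*9 = -(-1700)*9/19 = -1*(-15300/19) = 15300/19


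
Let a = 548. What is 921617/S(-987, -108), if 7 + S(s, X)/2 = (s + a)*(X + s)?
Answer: 921617/961396 ≈ 0.95862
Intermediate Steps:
S(s, X) = -14 + 2*(548 + s)*(X + s) (S(s, X) = -14 + 2*((s + 548)*(X + s)) = -14 + 2*((548 + s)*(X + s)) = -14 + 2*(548 + s)*(X + s))
921617/S(-987, -108) = 921617/(-14 + 2*(-987)**2 + 1096*(-108) + 1096*(-987) + 2*(-108)*(-987)) = 921617/(-14 + 2*974169 - 118368 - 1081752 + 213192) = 921617/(-14 + 1948338 - 118368 - 1081752 + 213192) = 921617/961396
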